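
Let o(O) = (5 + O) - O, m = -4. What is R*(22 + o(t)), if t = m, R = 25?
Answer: 675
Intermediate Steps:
t = -4
o(O) = 5
R*(22 + o(t)) = 25*(22 + 5) = 25*27 = 675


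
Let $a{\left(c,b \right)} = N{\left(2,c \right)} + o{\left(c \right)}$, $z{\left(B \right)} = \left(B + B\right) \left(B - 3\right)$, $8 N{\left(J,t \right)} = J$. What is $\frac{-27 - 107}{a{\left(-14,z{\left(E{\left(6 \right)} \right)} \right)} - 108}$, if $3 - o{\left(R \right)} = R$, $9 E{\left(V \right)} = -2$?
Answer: $\frac{536}{363} \approx 1.4766$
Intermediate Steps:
$E{\left(V \right)} = - \frac{2}{9}$ ($E{\left(V \right)} = \frac{1}{9} \left(-2\right) = - \frac{2}{9}$)
$N{\left(J,t \right)} = \frac{J}{8}$
$o{\left(R \right)} = 3 - R$
$z{\left(B \right)} = 2 B \left(-3 + B\right)$
$a{\left(c,b \right)} = \frac{13}{4} - c$ ($a{\left(c,b \right)} = \frac{1}{8} \cdot 2 - \left(-3 + c\right) = \frac{1}{4} - \left(-3 + c\right) = \frac{13}{4} - c$)
$\frac{-27 - 107}{a{\left(-14,z{\left(E{\left(6 \right)} \right)} \right)} - 108} = \frac{-27 - 107}{\left(\frac{13}{4} - -14\right) - 108} = - \frac{134}{\left(\frac{13}{4} + 14\right) - 108} = - \frac{134}{\frac{69}{4} - 108} = - \frac{134}{- \frac{363}{4}} = \left(-134\right) \left(- \frac{4}{363}\right) = \frac{536}{363}$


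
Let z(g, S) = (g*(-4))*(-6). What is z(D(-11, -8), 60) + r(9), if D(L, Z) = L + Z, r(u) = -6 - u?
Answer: -471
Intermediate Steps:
z(g, S) = 24*g (z(g, S) = -4*g*(-6) = 24*g)
z(D(-11, -8), 60) + r(9) = 24*(-11 - 8) + (-6 - 1*9) = 24*(-19) + (-6 - 9) = -456 - 15 = -471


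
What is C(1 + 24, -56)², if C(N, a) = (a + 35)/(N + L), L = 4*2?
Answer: 49/121 ≈ 0.40496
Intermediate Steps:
L = 8
C(N, a) = (35 + a)/(8 + N) (C(N, a) = (a + 35)/(N + 8) = (35 + a)/(8 + N))
C(1 + 24, -56)² = ((35 - 56)/(8 + (1 + 24)))² = (-21/(8 + 25))² = (-21/33)² = ((1/33)*(-21))² = (-7/11)² = 49/121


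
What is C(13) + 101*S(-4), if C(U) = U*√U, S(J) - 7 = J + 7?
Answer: 1010 + 13*√13 ≈ 1056.9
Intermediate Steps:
S(J) = 14 + J (S(J) = 7 + (J + 7) = 7 + (7 + J) = 14 + J)
C(U) = U^(3/2)
C(13) + 101*S(-4) = 13^(3/2) + 101*(14 - 4) = 13*√13 + 101*10 = 13*√13 + 1010 = 1010 + 13*√13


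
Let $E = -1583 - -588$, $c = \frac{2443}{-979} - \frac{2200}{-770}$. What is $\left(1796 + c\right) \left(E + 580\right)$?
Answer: $- \frac{5108843805}{6853} \approx -7.4549 \cdot 10^{5}$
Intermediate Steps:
$c = \frac{2479}{6853}$ ($c = 2443 \left(- \frac{1}{979}\right) - - \frac{20}{7} = - \frac{2443}{979} + \frac{20}{7} = \frac{2479}{6853} \approx 0.36174$)
$E = -995$ ($E = -1583 + 588 = -995$)
$\left(1796 + c\right) \left(E + 580\right) = \left(1796 + \frac{2479}{6853}\right) \left(-995 + 580\right) = \frac{12310467}{6853} \left(-415\right) = - \frac{5108843805}{6853}$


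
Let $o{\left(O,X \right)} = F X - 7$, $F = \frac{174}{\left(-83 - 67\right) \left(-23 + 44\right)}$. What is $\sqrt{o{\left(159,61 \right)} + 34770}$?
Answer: $\frac{\sqrt{383224926}}{105} \approx 186.44$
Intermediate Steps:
$F = - \frac{29}{525}$ ($F = \frac{174}{\left(-150\right) 21} = \frac{174}{-3150} = 174 \left(- \frac{1}{3150}\right) = - \frac{29}{525} \approx -0.055238$)
$o{\left(O,X \right)} = -7 - \frac{29 X}{525}$ ($o{\left(O,X \right)} = - \frac{29 X}{525} - 7 = -7 - \frac{29 X}{525}$)
$\sqrt{o{\left(159,61 \right)} + 34770} = \sqrt{\left(-7 - \frac{1769}{525}\right) + 34770} = \sqrt{- \frac{5444}{525} + 34770} = \sqrt{\frac{18248806}{525}} = \frac{\sqrt{383224926}}{105}$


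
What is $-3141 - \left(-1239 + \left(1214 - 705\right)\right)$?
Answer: $-2411$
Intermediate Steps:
$-3141 - \left(-1239 + \left(1214 - 705\right)\right) = -3141 - \left(-1239 + 509\right) = -3141 - -730 = -3141 + 730 = -2411$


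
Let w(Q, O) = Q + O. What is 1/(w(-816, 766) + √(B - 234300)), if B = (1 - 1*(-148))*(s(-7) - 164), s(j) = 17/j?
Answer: -70/366237 - I*√12695795/1831185 ≈ -0.00019113 - 0.0019458*I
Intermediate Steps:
B = -173585/7 (B = (1 - 1*(-148))*(17/(-7) - 164) = (1 + 148)*(17*(-⅐) - 164) = 149*(-17/7 - 164) = 149*(-1165/7) = -173585/7 ≈ -24798.)
w(Q, O) = O + Q
1/(w(-816, 766) + √(B - 234300)) = 1/((766 - 816) + √(-173585/7 - 234300)) = 1/(-50 + √(-1813685/7)) = 1/(-50 + I*√12695795/7)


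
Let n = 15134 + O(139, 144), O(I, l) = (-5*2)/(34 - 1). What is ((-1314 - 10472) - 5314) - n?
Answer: -1063712/33 ≈ -32234.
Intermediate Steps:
O(I, l) = -10/33
n = 499412/33 (n = 15134 - 10/33 = 499412/33 ≈ 15134.)
((-1314 - 10472) - 5314) - n = ((-1314 - 10472) - 5314) - 1*499412/33 = (-11786 - 5314) - 499412/33 = -17100 - 499412/33 = -1063712/33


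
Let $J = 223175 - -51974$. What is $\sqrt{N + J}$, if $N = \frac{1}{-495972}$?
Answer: $\frac{\sqrt{1880094835016579}}{82662} \approx 524.55$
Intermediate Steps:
$J = 275149$ ($J = 223175 + 51974 = 275149$)
$N = - \frac{1}{495972} \approx -2.0162 \cdot 10^{-6}$
$\sqrt{N + J} = \sqrt{- \frac{1}{495972} + 275149} = \sqrt{\frac{136466199827}{495972}} = \frac{\sqrt{1880094835016579}}{82662}$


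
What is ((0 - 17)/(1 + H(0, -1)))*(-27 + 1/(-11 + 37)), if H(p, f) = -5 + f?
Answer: -11917/130 ≈ -91.669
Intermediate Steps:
((0 - 17)/(1 + H(0, -1)))*(-27 + 1/(-11 + 37)) = ((0 - 17)/(1 + (-5 - 1)))*(-27 + 1/(-11 + 37)) = (-17/(1 - 6))*(-27 + 1/26) = (-17/(-5))*(-27 + 1/26) = -17*(-1/5)*(-701/26) = (17/5)*(-701/26) = -11917/130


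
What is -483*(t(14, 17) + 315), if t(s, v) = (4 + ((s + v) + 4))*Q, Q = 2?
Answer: -189819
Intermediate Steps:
t(s, v) = 16 + 2*s + 2*v (t(s, v) = (4 + ((s + v) + 4))*2 = (4 + (4 + s + v))*2 = (8 + s + v)*2 = 16 + 2*s + 2*v)
-483*(t(14, 17) + 315) = -483*((16 + 2*14 + 2*17) + 315) = -483*((16 + 28 + 34) + 315) = -483*(78 + 315) = -483*393 = -189819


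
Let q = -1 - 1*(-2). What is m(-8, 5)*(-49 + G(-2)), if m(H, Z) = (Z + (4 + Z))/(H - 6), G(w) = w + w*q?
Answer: 53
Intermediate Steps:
q = 1 (q = -1 + 2 = 1)
G(w) = 2*w (G(w) = w + w*1 = w + w = 2*w)
m(H, Z) = (4 + 2*Z)/(-6 + H)
m(-8, 5)*(-49 + G(-2)) = (2*(2 + 5)/(-6 - 8))*(-49 + 2*(-2)) = (2*7/(-14))*(-49 - 4) = (2*(-1/14)*7)*(-53) = -1*(-53) = 53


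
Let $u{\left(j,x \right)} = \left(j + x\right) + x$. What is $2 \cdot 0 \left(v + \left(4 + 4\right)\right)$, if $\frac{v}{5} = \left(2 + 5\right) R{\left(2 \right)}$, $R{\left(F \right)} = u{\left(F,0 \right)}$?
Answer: $0$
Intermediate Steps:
$u{\left(j,x \right)} = j + 2 x$
$R{\left(F \right)} = F$ ($R{\left(F \right)} = F + 2 \cdot 0 = F + 0 = F$)
$v = 70$ ($v = 5 \left(2 + 5\right) 2 = 5 \cdot 7 \cdot 2 = 5 \cdot 14 = 70$)
$2 \cdot 0 \left(v + \left(4 + 4\right)\right) = 2 \cdot 0 \left(70 + \left(4 + 4\right)\right) = 0 \left(70 + 8\right) = 0 \cdot 78 = 0$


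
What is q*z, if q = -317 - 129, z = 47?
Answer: -20962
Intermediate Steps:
q = -446
q*z = -446*47 = -20962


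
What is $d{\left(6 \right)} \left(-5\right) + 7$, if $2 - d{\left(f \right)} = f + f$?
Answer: $57$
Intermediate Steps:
$d{\left(f \right)} = 2 - 2 f$ ($d{\left(f \right)} = 2 - \left(f + f\right) = 2 - 2 f$)
$d{\left(6 \right)} \left(-5\right) + 7 = \left(2 - 12\right) \left(-5\right) + 7 = \left(-10\right) \left(-5\right) + 7 = 50 + 7 = 57$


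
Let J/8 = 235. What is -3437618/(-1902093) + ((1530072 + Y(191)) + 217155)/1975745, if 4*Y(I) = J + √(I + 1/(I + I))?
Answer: 10116138805231/3758050734285 + 33*√25594/3018938360 ≈ 2.6919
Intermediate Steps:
J = 1880 (J = 8*235 = 1880)
Y(I) = 470 + √(I + 1/(2*I))/4 (Y(I) = (1880 + √(I + 1/(I + I)))/4 = (1880 + √(I + 1/(2*I)))/4 = 470 + √(I + 1/(2*I))/4)
-3437618/(-1902093) + ((1530072 + Y(191)) + 217155)/1975745 = -3437618/(-1902093) + ((1530072 + (470 + √(2/191 + 4*191)/8)) + 217155)/1975745 = -3437618*(-1/1902093) + ((1530072 + (470 + √(2*(1/191) + 764)/8)) + 217155)*(1/1975745) = 3437618/1902093 + ((1530072 + (470 + √(2/191 + 764)/8)) + 217155)*(1/1975745) = 3437618/1902093 + ((1530072 + (470 + √(145926/191)/8)) + 217155)*(1/1975745) = 3437618/1902093 + ((1530072 + (470 + (33*√25594/191)/8)) + 217155)*(1/1975745) = 3437618/1902093 + ((1530072 + (470 + 33*√25594/1528)) + 217155)*(1/1975745) = 3437618/1902093 + ((1530542 + 33*√25594/1528) + 217155)*(1/1975745) = 3437618/1902093 + (1747697 + 33*√25594/1528)*(1/1975745) = 3437618/1902093 + (1747697/1975745 + 33*√25594/3018938360) = 10116138805231/3758050734285 + 33*√25594/3018938360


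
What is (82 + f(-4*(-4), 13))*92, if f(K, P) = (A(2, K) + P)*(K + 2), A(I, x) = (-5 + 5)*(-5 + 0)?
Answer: 29072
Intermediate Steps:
A(I, x) = 0 (A(I, x) = 0*(-5) = 0)
f(K, P) = P*(2 + K) (f(K, P) = (0 + P)*(K + 2) = P*(2 + K))
(82 + f(-4*(-4), 13))*92 = (82 + 13*(2 - 4*(-4)))*92 = (82 + 13*(2 + 16))*92 = (82 + 13*18)*92 = (82 + 234)*92 = 316*92 = 29072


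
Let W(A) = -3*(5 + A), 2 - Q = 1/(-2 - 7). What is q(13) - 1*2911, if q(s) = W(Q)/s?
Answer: -113593/39 ≈ -2912.6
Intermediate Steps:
Q = 19/9 (Q = 2 - 1/(-2 - 7) = 2 - 1/(-9) = 2 - 1*(-1/9) = 2 + 1/9 = 19/9 ≈ 2.1111)
W(A) = -15 - 3*A
q(s) = -64/(3*s) (q(s) = (-15 - 3*19/9)/s = (-15 - 19/3)/s = -64/(3*s))
q(13) - 1*2911 = -64/3/13 - 1*2911 = -64/3*1/13 - 2911 = -64/39 - 2911 = -113593/39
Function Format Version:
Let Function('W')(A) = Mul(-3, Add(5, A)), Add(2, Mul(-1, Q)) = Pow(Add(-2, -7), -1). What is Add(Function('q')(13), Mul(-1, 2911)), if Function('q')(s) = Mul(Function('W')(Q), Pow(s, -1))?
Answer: Rational(-113593, 39) ≈ -2912.6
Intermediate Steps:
Q = Rational(19, 9) (Q = Add(2, Mul(-1, Pow(Add(-2, -7), -1))) = Add(2, Mul(-1, Pow(-9, -1))) = Add(2, Mul(-1, Rational(-1, 9))) = Add(2, Rational(1, 9)) = Rational(19, 9) ≈ 2.1111)
Function('W')(A) = Add(-15, Mul(-3, A))
Function('q')(s) = Mul(Rational(-64, 3), Pow(s, -1)) (Function('q')(s) = Mul(Add(-15, Mul(-3, Rational(19, 9))), Pow(s, -1)) = Mul(Add(-15, Rational(-19, 3)), Pow(s, -1)) = Mul(Rational(-64, 3), Pow(s, -1)))
Add(Function('q')(13), Mul(-1, 2911)) = Add(Mul(Rational(-64, 3), Pow(13, -1)), Mul(-1, 2911)) = Add(Mul(Rational(-64, 3), Rational(1, 13)), -2911) = Add(Rational(-64, 39), -2911) = Rational(-113593, 39)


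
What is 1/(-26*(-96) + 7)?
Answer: 1/2503 ≈ 0.00039952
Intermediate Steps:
1/(-26*(-96) + 7) = 1/(2496 + 7) = 1/2503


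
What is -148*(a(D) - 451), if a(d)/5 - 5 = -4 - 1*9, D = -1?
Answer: 72668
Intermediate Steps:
a(d) = -40 (a(d) = 25 + 5*(-4 - 1*9) = 25 + 5*(-4 - 9) = 25 + 5*(-13) = 25 - 65 = -40)
-148*(a(D) - 451) = -148*(-40 - 451) = -148*(-491) = 72668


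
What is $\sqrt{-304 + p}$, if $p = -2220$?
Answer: $2 i \sqrt{631} \approx 50.239 i$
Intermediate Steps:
$\sqrt{-304 + p} = \sqrt{-304 - 2220} = \sqrt{-2524} = 2 i \sqrt{631}$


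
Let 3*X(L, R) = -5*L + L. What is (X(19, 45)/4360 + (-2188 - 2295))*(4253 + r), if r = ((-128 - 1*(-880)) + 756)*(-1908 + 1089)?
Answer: 18042810553771/3270 ≈ 5.5177e+9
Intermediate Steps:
X(L, R) = -4*L/3 (X(L, R) = (-5*L + L)/3 = (-4*L)/3 = -4*L/3)
r = -1235052 (r = ((-128 + 880) + 756)*(-819) = (752 + 756)*(-819) = 1508*(-819) = -1235052)
(X(19, 45)/4360 + (-2188 - 2295))*(4253 + r) = (-4/3*19/4360 + (-2188 - 2295))*(4253 - 1235052) = (-76/3*1/4360 - 4483)*(-1230799) = (-19/3270 - 4483)*(-1230799) = -14659429/3270*(-1230799) = 18042810553771/3270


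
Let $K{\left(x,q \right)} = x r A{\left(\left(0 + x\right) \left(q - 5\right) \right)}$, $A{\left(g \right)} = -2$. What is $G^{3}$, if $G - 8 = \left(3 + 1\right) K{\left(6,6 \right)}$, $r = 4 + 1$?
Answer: $-12487168$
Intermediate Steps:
$r = 5$
$K{\left(x,q \right)} = - 10 x$ ($K{\left(x,q \right)} = x 5 \left(-2\right) = 5 x \left(-2\right) = - 10 x$)
$G = -232$ ($G = 8 + \left(3 + 1\right) \left(\left(-10\right) 6\right) = 8 + 4 \left(-60\right) = 8 - 240 = -232$)
$G^{3} = \left(-232\right)^{3} = -12487168$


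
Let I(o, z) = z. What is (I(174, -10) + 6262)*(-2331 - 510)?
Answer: -17761932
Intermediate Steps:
(I(174, -10) + 6262)*(-2331 - 510) = (-10 + 6262)*(-2331 - 510) = 6252*(-2841) = -17761932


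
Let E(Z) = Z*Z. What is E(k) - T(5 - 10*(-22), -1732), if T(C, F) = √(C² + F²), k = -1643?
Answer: 2699449 - √3050449 ≈ 2.6977e+6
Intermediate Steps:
E(Z) = Z²
E(k) - T(5 - 10*(-22), -1732) = (-1643)² - √((5 - 10*(-22))² + (-1732)²) = 2699449 - √((5 + 220)² + 2999824) = 2699449 - √(225² + 2999824) = 2699449 - √(50625 + 2999824) = 2699449 - √3050449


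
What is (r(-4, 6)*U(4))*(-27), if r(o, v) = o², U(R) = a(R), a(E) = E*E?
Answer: -6912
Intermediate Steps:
a(E) = E²
U(R) = R²
(r(-4, 6)*U(4))*(-27) = ((-4)²*4²)*(-27) = (16*16)*(-27) = 256*(-27) = -6912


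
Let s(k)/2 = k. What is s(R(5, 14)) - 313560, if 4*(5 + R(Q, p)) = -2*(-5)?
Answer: -313565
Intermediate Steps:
R(Q, p) = -5/2 (R(Q, p) = -5 + (-2*(-5))/4 = -5 + (¼)*10 = -5 + 5/2 = -5/2)
s(k) = 2*k
s(R(5, 14)) - 313560 = 2*(-5/2) - 313560 = -5 - 313560 = -313565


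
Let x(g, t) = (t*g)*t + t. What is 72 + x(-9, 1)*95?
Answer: -688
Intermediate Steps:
x(g, t) = t + g*t² (x(g, t) = (g*t)*t + t = g*t² + t = t + g*t²)
72 + x(-9, 1)*95 = 72 + (1*(1 - 9*1))*95 = 72 + (1*(1 - 9))*95 = 72 + (1*(-8))*95 = 72 - 8*95 = 72 - 760 = -688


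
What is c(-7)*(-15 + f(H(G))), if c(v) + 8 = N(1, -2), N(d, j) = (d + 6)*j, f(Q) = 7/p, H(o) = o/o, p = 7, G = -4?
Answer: 308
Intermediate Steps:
H(o) = 1
f(Q) = 1 (f(Q) = 7/7 = 7*(⅐) = 1)
N(d, j) = j*(6 + d) (N(d, j) = (6 + d)*j = j*(6 + d))
c(v) = -22 (c(v) = -8 - 2*(6 + 1) = -8 - 2*7 = -8 - 14 = -22)
c(-7)*(-15 + f(H(G))) = -22*(-15 + 1) = -22*(-14) = 308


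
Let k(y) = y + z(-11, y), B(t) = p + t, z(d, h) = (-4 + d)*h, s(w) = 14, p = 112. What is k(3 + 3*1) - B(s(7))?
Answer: -210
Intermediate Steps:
z(d, h) = h*(-4 + d)
B(t) = 112 + t
k(y) = -14*y (k(y) = y + y*(-4 - 11) = y + y*(-15) = y - 15*y = -14*y)
k(3 + 3*1) - B(s(7)) = -14*(3 + 3*1) - (112 + 14) = -14*(3 + 3) - 1*126 = -14*6 - 126 = -84 - 126 = -210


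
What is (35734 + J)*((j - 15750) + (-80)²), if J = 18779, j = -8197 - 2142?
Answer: -1073306457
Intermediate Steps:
j = -10339
(35734 + J)*((j - 15750) + (-80)²) = (35734 + 18779)*((-10339 - 15750) + (-80)²) = 54513*(-26089 + 6400) = 54513*(-19689) = -1073306457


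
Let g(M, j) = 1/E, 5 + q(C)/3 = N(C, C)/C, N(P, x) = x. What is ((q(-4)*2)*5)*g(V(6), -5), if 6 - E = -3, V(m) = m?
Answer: -40/3 ≈ -13.333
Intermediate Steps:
E = 9 (E = 6 - 1*(-3) = 6 + 3 = 9)
q(C) = -12 (q(C) = -15 + 3*(C/C) = -15 + 3*1 = -15 + 3 = -12)
g(M, j) = ⅑ (g(M, j) = 1/9 = ⅑)
((q(-4)*2)*5)*g(V(6), -5) = (-12*2*5)*(⅑) = -24*5*(⅑) = -120*⅑ = -40/3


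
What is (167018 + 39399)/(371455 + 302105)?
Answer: 206417/673560 ≈ 0.30646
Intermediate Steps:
(167018 + 39399)/(371455 + 302105) = 206417/673560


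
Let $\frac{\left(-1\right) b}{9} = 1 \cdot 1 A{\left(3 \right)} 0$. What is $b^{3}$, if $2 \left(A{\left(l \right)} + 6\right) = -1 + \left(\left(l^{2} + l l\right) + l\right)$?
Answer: $0$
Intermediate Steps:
$A{\left(l \right)} = - \frac{13}{2} + l^{2} + \frac{l}{2}$ ($A{\left(l \right)} = -6 + \frac{-1 + \left(\left(l^{2} + l l\right) + l\right)}{2} = -6 + \frac{-1 + \left(\left(l^{2} + l^{2}\right) + l\right)}{2} = -6 + \frac{-1 + \left(2 l^{2} + l\right)}{2} = -6 + \frac{-1 + \left(l + 2 l^{2}\right)}{2} = -6 + \frac{-1 + l + 2 l^{2}}{2} = -6 + \left(- \frac{1}{2} + l^{2} + \frac{l}{2}\right) = - \frac{13}{2} + l^{2} + \frac{l}{2}$)
$b = 0$ ($b = - 9 \cdot 1 \cdot 1 \left(- \frac{13}{2} + 3^{2} + \frac{1}{2} \cdot 3\right) 0 = - 9 \cdot 1 \left(- \frac{13}{2} + 9 + \frac{3}{2}\right) 0 = - 9 \cdot 1 \cdot 4 \cdot 0 = - 9 \cdot 4 \cdot 0 = \left(-9\right) 0 = 0$)
$b^{3} = 0^{3} = 0$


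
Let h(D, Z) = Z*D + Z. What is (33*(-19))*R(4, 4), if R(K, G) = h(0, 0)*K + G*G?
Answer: -10032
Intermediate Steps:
h(D, Z) = Z + D*Z (h(D, Z) = D*Z + Z = Z + D*Z)
R(K, G) = G**2 (R(K, G) = (0*(1 + 0))*K + G*G = (0*1)*K + G**2 = 0*K + G**2 = 0 + G**2 = G**2)
(33*(-19))*R(4, 4) = (33*(-19))*4**2 = -627*16 = -10032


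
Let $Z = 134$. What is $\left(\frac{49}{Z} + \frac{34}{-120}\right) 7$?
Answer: $\frac{2317}{4020} \approx 0.57637$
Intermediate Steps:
$\left(\frac{49}{Z} + \frac{34}{-120}\right) 7 = \left(\frac{49}{134} + \frac{34}{-120}\right) 7 = \left(49 \cdot \frac{1}{134} + 34 \left(- \frac{1}{120}\right)\right) 7 = \left(\frac{49}{134} - \frac{17}{60}\right) 7 = \frac{331}{4020} \cdot 7 = \frac{2317}{4020}$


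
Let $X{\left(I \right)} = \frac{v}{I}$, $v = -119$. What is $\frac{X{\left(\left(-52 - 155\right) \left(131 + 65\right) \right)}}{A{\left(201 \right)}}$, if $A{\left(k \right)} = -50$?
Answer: $- \frac{17}{289800} \approx -5.8661 \cdot 10^{-5}$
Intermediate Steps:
$X{\left(I \right)} = - \frac{119}{I}$
$\frac{X{\left(\left(-52 - 155\right) \left(131 + 65\right) \right)}}{A{\left(201 \right)}} = \frac{\left(-119\right) \frac{1}{\left(-52 - 155\right) \left(131 + 65\right)}}{-50} = - \frac{119}{\left(-207\right) 196} \left(- \frac{1}{50}\right) = - \frac{119}{-40572} \left(- \frac{1}{50}\right) = \left(-119\right) \left(- \frac{1}{40572}\right) \left(- \frac{1}{50}\right) = \frac{17}{5796} \left(- \frac{1}{50}\right) = - \frac{17}{289800}$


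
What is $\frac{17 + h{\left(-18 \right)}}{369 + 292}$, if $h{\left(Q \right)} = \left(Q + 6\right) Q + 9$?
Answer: $\frac{242}{661} \approx 0.36611$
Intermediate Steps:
$h{\left(Q \right)} = 9 + Q \left(6 + Q\right)$ ($h{\left(Q \right)} = \left(6 + Q\right) Q + 9 = Q \left(6 + Q\right) + 9 = 9 + Q \left(6 + Q\right)$)
$\frac{17 + h{\left(-18 \right)}}{369 + 292} = \frac{17 + \left(9 + \left(-18\right)^{2} + 6 \left(-18\right)\right)}{369 + 292} = \frac{17 + \left(9 + 324 - 108\right)}{661} = \left(17 + 225\right) \frac{1}{661} = 242 \cdot \frac{1}{661} = \frac{242}{661}$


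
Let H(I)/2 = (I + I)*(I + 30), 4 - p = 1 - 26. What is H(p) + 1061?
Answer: 7905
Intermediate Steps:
p = 29 (p = 4 - (1 - 26) = 4 - 1*(-25) = 4 + 25 = 29)
H(I) = 4*I*(30 + I) (H(I) = 2*((I + I)*(I + 30)) = 2*((2*I)*(30 + I)) = 2*(2*I*(30 + I)) = 4*I*(30 + I))
H(p) + 1061 = 4*29*(30 + 29) + 1061 = 4*29*59 + 1061 = 6844 + 1061 = 7905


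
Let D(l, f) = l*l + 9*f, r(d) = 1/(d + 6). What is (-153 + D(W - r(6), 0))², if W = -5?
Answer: 335292721/20736 ≈ 16170.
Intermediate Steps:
r(d) = 1/(6 + d)
D(l, f) = l² + 9*f
(-153 + D(W - r(6), 0))² = (-153 + ((-5 - 1/(6 + 6))² + 9*0))² = (-153 + ((-5 - 1/12)² + 0))² = (-153 + ((-61/12)² + 0))² = (-153 + (3721/144 + 0))² = (-153 + 3721/144)² = (-18311/144)² = 335292721/20736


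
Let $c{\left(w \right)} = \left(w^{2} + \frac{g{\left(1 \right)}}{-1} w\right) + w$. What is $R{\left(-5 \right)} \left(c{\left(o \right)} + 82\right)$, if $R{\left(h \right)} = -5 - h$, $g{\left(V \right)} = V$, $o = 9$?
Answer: $0$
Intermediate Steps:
$c{\left(w \right)} = w^{2}$ ($c{\left(w \right)} = \left(w^{2} + 1 \frac{1}{-1} w\right) + w = \left(w^{2} + 1 \left(-1\right) w\right) + w = \left(w^{2} - w\right) + w = w^{2}$)
$R{\left(-5 \right)} \left(c{\left(o \right)} + 82\right) = \left(-5 - -5\right) \left(9^{2} + 82\right) = \left(-5 + 5\right) \left(81 + 82\right) = 0 \cdot 163 = 0$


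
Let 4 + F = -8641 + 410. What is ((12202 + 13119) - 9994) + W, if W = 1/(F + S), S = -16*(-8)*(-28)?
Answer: 181149812/11819 ≈ 15327.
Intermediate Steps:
F = -8235 (F = -4 + (-8641 + 410) = -4 - 8231 = -8235)
S = -3584 (S = 128*(-28) = -3584)
W = -1/11819 (W = 1/(-8235 - 3584) = 1/(-11819) = -1/11819 ≈ -8.4609e-5)
((12202 + 13119) - 9994) + W = ((12202 + 13119) - 9994) - 1/11819 = (25321 - 9994) - 1/11819 = 15327 - 1/11819 = 181149812/11819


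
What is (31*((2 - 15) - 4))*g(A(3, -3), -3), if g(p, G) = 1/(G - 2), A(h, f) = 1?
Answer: 527/5 ≈ 105.40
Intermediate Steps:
g(p, G) = 1/(-2 + G)
(31*((2 - 15) - 4))*g(A(3, -3), -3) = (31*((2 - 15) - 4))/(-2 - 3) = (31*(-13 - 4))/(-5) = (31*(-17))*(-⅕) = -527*(-⅕) = 527/5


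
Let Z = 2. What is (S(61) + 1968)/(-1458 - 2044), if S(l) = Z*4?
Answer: -988/1751 ≈ -0.56425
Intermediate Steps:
S(l) = 8 (S(l) = 2*4 = 8)
(S(61) + 1968)/(-1458 - 2044) = (8 + 1968)/(-1458 - 2044) = 1976/(-3502) = 1976*(-1/3502) = -988/1751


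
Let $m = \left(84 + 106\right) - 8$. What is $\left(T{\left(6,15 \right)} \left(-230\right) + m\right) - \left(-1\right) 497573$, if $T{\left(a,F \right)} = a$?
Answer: $496375$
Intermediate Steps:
$m = 182$ ($m = 190 - 8 = 182$)
$\left(T{\left(6,15 \right)} \left(-230\right) + m\right) - \left(-1\right) 497573 = \left(6 \left(-230\right) + 182\right) - \left(-1\right) 497573 = \left(-1380 + 182\right) - -497573 = -1198 + 497573 = 496375$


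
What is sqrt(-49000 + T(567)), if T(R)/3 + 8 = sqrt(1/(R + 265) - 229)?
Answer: sqrt(-132560896 + 78*I*sqrt(2476851))/52 ≈ 0.10252 + 221.41*I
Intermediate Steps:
T(R) = -24 + 3*sqrt(-229 + 1/(265 + R)) (T(R) = -24 + 3*sqrt(1/(R + 265) - 229) = -24 + 3*sqrt(1/(265 + R) - 229) = -24 + 3*sqrt(-229 + 1/(265 + R)))
sqrt(-49000 + T(567)) = sqrt(-49000 + (-24 + 3*sqrt((-60684 - 229*567)/(265 + 567)))) = sqrt(-49000 + (-24 + 3*sqrt((-60684 - 129843)/832))) = sqrt(-49000 + (-24 + 3*sqrt((1/832)*(-190527)))) = sqrt(-49000 + (-24 + 3*sqrt(-190527/832))) = sqrt(-49000 + (-24 + 3*(I*sqrt(2476851)/104))) = sqrt(-49000 + (-24 + 3*I*sqrt(2476851)/104)) = sqrt(-49024 + 3*I*sqrt(2476851)/104)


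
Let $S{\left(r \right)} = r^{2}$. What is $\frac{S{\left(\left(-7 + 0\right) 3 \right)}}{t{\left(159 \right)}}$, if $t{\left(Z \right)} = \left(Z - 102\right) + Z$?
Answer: $\frac{49}{24} \approx 2.0417$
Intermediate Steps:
$t{\left(Z \right)} = -102 + 2 Z$ ($t{\left(Z \right)} = \left(-102 + Z\right) + Z = -102 + 2 Z$)
$\frac{S{\left(\left(-7 + 0\right) 3 \right)}}{t{\left(159 \right)}} = \frac{\left(\left(-7 + 0\right) 3\right)^{2}}{-102 + 2 \cdot 159} = \frac{\left(\left(-7\right) 3\right)^{2}}{-102 + 318} = \frac{\left(-21\right)^{2}}{216} = 441 \cdot \frac{1}{216} = \frac{49}{24}$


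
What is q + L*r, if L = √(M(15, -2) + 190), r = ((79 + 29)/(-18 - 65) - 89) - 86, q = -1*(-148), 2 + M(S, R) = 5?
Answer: 148 - 14633*√193/83 ≈ -2301.3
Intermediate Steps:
M(S, R) = 3 (M(S, R) = -2 + 5 = 3)
q = 148
r = -14633/83 (r = (108/(-83) - 89) - 86 = (108*(-1/83) - 89) - 86 = (-108/83 - 89) - 86 = -7495/83 - 86 = -14633/83 ≈ -176.30)
L = √193 (L = √(3 + 190) = √193 ≈ 13.892)
q + L*r = 148 + √193*(-14633/83) = 148 - 14633*√193/83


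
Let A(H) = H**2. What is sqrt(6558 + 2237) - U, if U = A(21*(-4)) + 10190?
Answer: -17246 + sqrt(8795) ≈ -17152.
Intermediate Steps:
U = 17246 (U = (21*(-4))**2 + 10190 = (-84)**2 + 10190 = 7056 + 10190 = 17246)
sqrt(6558 + 2237) - U = sqrt(6558 + 2237) - 1*17246 = sqrt(8795) - 17246 = -17246 + sqrt(8795)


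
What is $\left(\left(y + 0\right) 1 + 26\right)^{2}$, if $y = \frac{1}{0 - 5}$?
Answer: $\frac{16641}{25} \approx 665.64$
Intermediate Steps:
$y = - \frac{1}{5}$ ($y = \frac{1}{-5} = - \frac{1}{5} \approx -0.2$)
$\left(\left(y + 0\right) 1 + 26\right)^{2} = \left(\left(- \frac{1}{5} + 0\right) 1 + 26\right)^{2} = \left(\left(- \frac{1}{5}\right) 1 + 26\right)^{2} = \left(- \frac{1}{5} + 26\right)^{2} = \left(\frac{129}{5}\right)^{2} = \frac{16641}{25}$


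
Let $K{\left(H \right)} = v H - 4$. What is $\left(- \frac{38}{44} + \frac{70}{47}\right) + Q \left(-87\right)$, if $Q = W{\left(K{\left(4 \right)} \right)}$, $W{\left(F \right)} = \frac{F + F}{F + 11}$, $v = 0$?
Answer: $\frac{724193}{7238} \approx 100.05$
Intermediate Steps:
$K{\left(H \right)} = -4$ ($K{\left(H \right)} = 0 H - 4 = 0 - 4 = -4$)
$W{\left(F \right)} = \frac{2 F}{11 + F}$
$Q = - \frac{8}{7}$ ($Q = 2 \left(-4\right) \frac{1}{11 - 4} = 2 \left(-4\right) \frac{1}{7} = - \frac{8}{7} \approx -1.1429$)
$\left(- \frac{38}{44} + \frac{70}{47}\right) + Q \left(-87\right) = \left(- \frac{38}{44} + \frac{70}{47}\right) - - \frac{696}{7} = \left(\left(-38\right) \frac{1}{44} + 70 \cdot \frac{1}{47}\right) + \frac{696}{7} = \left(- \frac{19}{22} + \frac{70}{47}\right) + \frac{696}{7} = \frac{647}{1034} + \frac{696}{7} = \frac{724193}{7238}$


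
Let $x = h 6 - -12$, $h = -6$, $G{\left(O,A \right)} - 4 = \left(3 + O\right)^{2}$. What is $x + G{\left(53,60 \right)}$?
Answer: $3116$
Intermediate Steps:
$G{\left(O,A \right)} = 4 + \left(3 + O\right)^{2}$
$x = -24$ ($x = \left(-6\right) 6 - -12 = -36 + \left(-5 + 17\right) = -36 + 12 = -24$)
$x + G{\left(53,60 \right)} = -24 + \left(4 + \left(3 + 53\right)^{2}\right) = -24 + \left(4 + 56^{2}\right) = -24 + \left(4 + 3136\right) = -24 + 3140 = 3116$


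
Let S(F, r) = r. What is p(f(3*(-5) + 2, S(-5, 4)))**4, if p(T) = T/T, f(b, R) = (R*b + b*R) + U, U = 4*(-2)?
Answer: 1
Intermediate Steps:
U = -8
f(b, R) = -8 + 2*R*b (f(b, R) = (R*b + b*R) - 8 = (R*b + R*b) - 8 = 2*R*b - 8 = -8 + 2*R*b)
p(T) = 1
p(f(3*(-5) + 2, S(-5, 4)))**4 = 1**4 = 1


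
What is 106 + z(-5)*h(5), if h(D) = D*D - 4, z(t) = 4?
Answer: 190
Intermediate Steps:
h(D) = -4 + D**2 (h(D) = D**2 - 4 = -4 + D**2)
106 + z(-5)*h(5) = 106 + 4*(-4 + 5**2) = 106 + 4*(-4 + 25) = 106 + 4*21 = 106 + 84 = 190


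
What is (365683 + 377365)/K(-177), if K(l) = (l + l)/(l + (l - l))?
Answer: 371524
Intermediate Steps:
K(l) = 2 (K(l) = (2*l)/(l + 0) = (2*l)/l = 2)
(365683 + 377365)/K(-177) = (365683 + 377365)/2 = 743048*(1/2) = 371524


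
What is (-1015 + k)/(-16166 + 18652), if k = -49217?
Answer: -25116/1243 ≈ -20.206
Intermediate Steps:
(-1015 + k)/(-16166 + 18652) = (-1015 - 49217)/(-16166 + 18652) = -50232/2486 = -50232*1/2486 = -25116/1243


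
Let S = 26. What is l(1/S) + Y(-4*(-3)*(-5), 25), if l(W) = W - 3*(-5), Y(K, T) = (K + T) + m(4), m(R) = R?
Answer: -415/26 ≈ -15.962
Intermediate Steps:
Y(K, T) = 4 + K + T (Y(K, T) = (K + T) + 4 = 4 + K + T)
l(W) = 15 + W (l(W) = W + 15 = 15 + W)
l(1/S) + Y(-4*(-3)*(-5), 25) = (15 + 1/26) + (4 - 4*(-3)*(-5) + 25) = (15 + 1/26) + (4 + 12*(-5) + 25) = 391/26 + (4 - 60 + 25) = 391/26 - 31 = -415/26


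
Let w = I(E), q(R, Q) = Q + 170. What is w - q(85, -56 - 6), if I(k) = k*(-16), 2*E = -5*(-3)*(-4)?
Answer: 372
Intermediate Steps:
q(R, Q) = 170 + Q
E = -30 (E = (-5*(-3)*(-4))/2 = (15*(-4))/2 = (1/2)*(-60) = -30)
I(k) = -16*k
w = 480 (w = -16*(-30) = 480)
w - q(85, -56 - 6) = 480 - (170 + (-56 - 6)) = 480 - (170 - 62) = 480 - 1*108 = 480 - 108 = 372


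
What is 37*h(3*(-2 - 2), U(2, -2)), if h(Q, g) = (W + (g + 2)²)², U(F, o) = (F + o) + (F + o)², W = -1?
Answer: 333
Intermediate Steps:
U(F, o) = F + o + (F + o)²
h(Q, g) = (-1 + (2 + g)²)² (h(Q, g) = (-1 + (g + 2)²)² = (-1 + (2 + g)²)²)
37*h(3*(-2 - 2), U(2, -2)) = 37*(-1 + (2 + (2 - 2 + (2 - 2)²))²)² = 37*(-1 + (2 + (2 - 2 + 0²))²)² = 37*(-1 + (2 + (2 - 2 + 0))²)² = 37*(-1 + (2 + 0)²)² = 37*(-1 + 2²)² = 37*(-1 + 4)² = 37*3² = 37*9 = 333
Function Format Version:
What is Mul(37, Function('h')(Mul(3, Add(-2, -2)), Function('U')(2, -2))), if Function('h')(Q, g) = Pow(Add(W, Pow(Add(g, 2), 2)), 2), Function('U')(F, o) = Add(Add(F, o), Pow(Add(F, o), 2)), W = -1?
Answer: 333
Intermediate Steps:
Function('U')(F, o) = Add(F, o, Pow(Add(F, o), 2))
Function('h')(Q, g) = Pow(Add(-1, Pow(Add(2, g), 2)), 2) (Function('h')(Q, g) = Pow(Add(-1, Pow(Add(g, 2), 2)), 2) = Pow(Add(-1, Pow(Add(2, g), 2)), 2))
Mul(37, Function('h')(Mul(3, Add(-2, -2)), Function('U')(2, -2))) = Mul(37, Pow(Add(-1, Pow(Add(2, Add(2, -2, Pow(Add(2, -2), 2))), 2)), 2)) = Mul(37, Pow(Add(-1, Pow(Add(2, Add(2, -2, Pow(0, 2))), 2)), 2)) = Mul(37, Pow(Add(-1, Pow(Add(2, Add(2, -2, 0)), 2)), 2)) = Mul(37, Pow(Add(-1, Pow(Add(2, 0), 2)), 2)) = Mul(37, Pow(Add(-1, Pow(2, 2)), 2)) = Mul(37, Pow(Add(-1, 4), 2)) = Mul(37, Pow(3, 2)) = Mul(37, 9) = 333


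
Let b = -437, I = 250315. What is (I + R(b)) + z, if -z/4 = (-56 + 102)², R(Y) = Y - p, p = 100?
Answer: 241314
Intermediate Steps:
R(Y) = -100 + Y (R(Y) = Y - 1*100 = Y - 100 = -100 + Y)
z = -8464 (z = -4*(-56 + 102)² = -4*46² = -4*2116 = -8464)
(I + R(b)) + z = (250315 + (-100 - 437)) - 8464 = (250315 - 537) - 8464 = 249778 - 8464 = 241314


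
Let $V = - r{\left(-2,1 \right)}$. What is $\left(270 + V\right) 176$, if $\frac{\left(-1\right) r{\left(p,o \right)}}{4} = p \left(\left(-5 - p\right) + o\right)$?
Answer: $50336$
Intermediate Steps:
$r{\left(p,o \right)} = - 4 p \left(-5 + o - p\right)$ ($r{\left(p,o \right)} = - 4 p \left(\left(-5 - p\right) + o\right) = - 4 p \left(-5 + o - p\right)$)
$V = 16$ ($V = - 4 \left(-2\right) \left(5 - 2 - 1\right) = - 4 \left(-2\right) 2 = \left(-1\right) \left(-16\right) = 16$)
$\left(270 + V\right) 176 = \left(270 + 16\right) 176 = 286 \cdot 176 = 50336$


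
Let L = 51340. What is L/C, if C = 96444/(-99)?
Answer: -141185/2679 ≈ -52.701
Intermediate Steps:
C = -10716/11 (C = 96444*(-1/99) = -10716/11 ≈ -974.18)
L/C = 51340/(-10716/11) = 51340*(-11/10716) = -141185/2679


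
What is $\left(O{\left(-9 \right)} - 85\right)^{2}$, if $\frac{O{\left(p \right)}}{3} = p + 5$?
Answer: $9409$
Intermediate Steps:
$O{\left(p \right)} = 15 + 3 p$ ($O{\left(p \right)} = 3 \left(p + 5\right) = 3 \left(5 + p\right) = 15 + 3 p$)
$\left(O{\left(-9 \right)} - 85\right)^{2} = \left(\left(15 + 3 \left(-9\right)\right) - 85\right)^{2} = \left(\left(15 - 27\right) - 85\right)^{2} = \left(-12 - 85\right)^{2} = \left(-97\right)^{2} = 9409$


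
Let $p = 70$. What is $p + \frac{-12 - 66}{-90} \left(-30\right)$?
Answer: $44$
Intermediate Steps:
$p + \frac{-12 - 66}{-90} \left(-30\right) = 70 + \frac{-12 - 66}{-90} \left(-30\right) = 70 + \left(-78\right) \left(- \frac{1}{90}\right) \left(-30\right) = 70 + \frac{13}{15} \left(-30\right) = 70 - 26 = 44$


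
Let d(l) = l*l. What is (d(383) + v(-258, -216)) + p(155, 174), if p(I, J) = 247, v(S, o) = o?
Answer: 146720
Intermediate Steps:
d(l) = l**2
(d(383) + v(-258, -216)) + p(155, 174) = (383**2 - 216) + 247 = (146689 - 216) + 247 = 146473 + 247 = 146720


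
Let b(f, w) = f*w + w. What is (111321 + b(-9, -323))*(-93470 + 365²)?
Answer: 4528293275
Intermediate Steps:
b(f, w) = w + f*w
(111321 + b(-9, -323))*(-93470 + 365²) = (111321 - 323*(1 - 9))*(-93470 + 365²) = (111321 - 323*(-8))*(-93470 + 133225) = (111321 + 2584)*39755 = 113905*39755 = 4528293275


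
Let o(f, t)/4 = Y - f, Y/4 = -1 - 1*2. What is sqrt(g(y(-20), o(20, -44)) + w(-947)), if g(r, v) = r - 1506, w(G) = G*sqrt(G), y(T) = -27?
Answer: sqrt(-1533 - 947*I*sqrt(947)) ≈ 117.58 - 123.93*I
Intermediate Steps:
Y = -12 (Y = 4*(-1 - 1*2) = 4*(-1 - 2) = 4*(-3) = -12)
o(f, t) = -48 - 4*f (o(f, t) = 4*(-12 - f) = -48 - 4*f)
w(G) = G**(3/2)
g(r, v) = -1506 + r
sqrt(g(y(-20), o(20, -44)) + w(-947)) = sqrt((-1506 - 27) + (-947)**(3/2)) = sqrt(-1533 - 947*I*sqrt(947))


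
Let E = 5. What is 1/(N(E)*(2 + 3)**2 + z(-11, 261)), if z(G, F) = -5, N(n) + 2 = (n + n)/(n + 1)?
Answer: -3/40 ≈ -0.075000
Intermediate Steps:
N(n) = -2 + 2*n/(1 + n) (N(n) = -2 + (n + n)/(n + 1) = -2 + (2*n)/(1 + n) = -2 + 2*n/(1 + n))
1/(N(E)*(2 + 3)**2 + z(-11, 261)) = 1/((-2/(1 + 5))*(2 + 3)**2 - 5) = 1/(-2/6*5**2 - 5) = 1/(-2*1/6*25 - 5) = 1/(-1/3*25 - 5) = 1/(-25/3 - 5) = 1/(-40/3) = -3/40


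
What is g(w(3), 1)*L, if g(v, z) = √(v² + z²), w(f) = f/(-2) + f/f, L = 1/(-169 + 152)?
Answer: -√5/34 ≈ -0.065767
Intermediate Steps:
L = -1/17 (L = 1/(-17) = -1/17 ≈ -0.058824)
w(f) = 1 - f/2 (w(f) = f*(-½) + 1 = -f/2 + 1 = 1 - f/2)
g(w(3), 1)*L = √((1 - ½*3)² + 1²)*(-1/17) = √((1 - 3/2)² + 1)*(-1/17) = √((-½)² + 1)*(-1/17) = √(¼ + 1)*(-1/17) = √(5/4)*(-1/17) = (√5/2)*(-1/17) = -√5/34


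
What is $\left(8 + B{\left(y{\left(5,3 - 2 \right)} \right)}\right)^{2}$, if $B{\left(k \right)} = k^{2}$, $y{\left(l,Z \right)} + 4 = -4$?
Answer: $5184$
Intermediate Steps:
$y{\left(l,Z \right)} = -8$ ($y{\left(l,Z \right)} = -4 - 4 = -8$)
$\left(8 + B{\left(y{\left(5,3 - 2 \right)} \right)}\right)^{2} = \left(8 + \left(-8\right)^{2}\right)^{2} = \left(8 + 64\right)^{2} = 72^{2} = 5184$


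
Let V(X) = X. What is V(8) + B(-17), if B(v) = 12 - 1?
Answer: 19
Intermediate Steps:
B(v) = 11
V(8) + B(-17) = 8 + 11 = 19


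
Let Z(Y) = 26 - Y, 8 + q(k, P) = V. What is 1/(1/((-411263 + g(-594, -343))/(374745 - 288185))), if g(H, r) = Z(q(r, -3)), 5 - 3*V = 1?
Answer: -1233691/259680 ≈ -4.7508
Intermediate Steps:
V = 4/3 (V = 5/3 - 1/3*1 = 5/3 - 1/3 = 4/3 ≈ 1.3333)
q(k, P) = -20/3 (q(k, P) = -8 + 4/3 = -20/3)
g(H, r) = 98/3 (g(H, r) = 26 - 1*(-20/3) = 26 + 20/3 = 98/3)
1/(1/((-411263 + g(-594, -343))/(374745 - 288185))) = 1/(1/((-411263 + 98/3)/(374745 - 288185))) = 1/(1/(-1233691/3/86560)) = 1/(1/(-1233691/3*1/86560)) = 1/(1/(-1233691/259680)) = 1/(-259680/1233691) = -1233691/259680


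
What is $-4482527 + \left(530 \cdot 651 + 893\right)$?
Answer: $-4136604$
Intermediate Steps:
$-4482527 + \left(530 \cdot 651 + 893\right) = -4482527 + \left(345030 + 893\right) = -4482527 + 345923 = -4136604$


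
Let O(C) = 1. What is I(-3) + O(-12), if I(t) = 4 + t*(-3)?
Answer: 14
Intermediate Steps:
I(t) = 4 - 3*t
I(-3) + O(-12) = (4 - 3*(-3)) + 1 = (4 + 9) + 1 = 13 + 1 = 14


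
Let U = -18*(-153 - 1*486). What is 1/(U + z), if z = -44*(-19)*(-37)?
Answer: -1/19430 ≈ -5.1467e-5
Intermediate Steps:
z = -30932 (z = 836*(-37) = -30932)
U = 11502 (U = -18*(-153 - 486) = -18*(-639) = 11502)
1/(U + z) = 1/(11502 - 30932) = 1/(-19430) = -1/19430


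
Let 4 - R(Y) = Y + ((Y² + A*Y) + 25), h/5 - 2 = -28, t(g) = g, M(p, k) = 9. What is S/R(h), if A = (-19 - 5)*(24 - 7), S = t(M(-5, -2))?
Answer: -1/7759 ≈ -0.00012888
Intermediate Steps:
S = 9
h = -130 (h = 10 + 5*(-28) = 10 - 140 = -130)
A = -408 (A = -24*17 = -408)
R(Y) = -21 - Y² + 407*Y (R(Y) = 4 - (Y + ((Y² - 408*Y) + 25)) = 4 - (Y + (25 + Y² - 408*Y)) = 4 - (25 + Y² - 407*Y) = 4 + (-25 - Y² + 407*Y) = -21 - Y² + 407*Y)
S/R(h) = 9/(-21 - 1*(-130)² + 407*(-130)) = 9/(-21 - 1*16900 - 52910) = 9/(-21 - 16900 - 52910) = 9/(-69831) = 9*(-1/69831) = -1/7759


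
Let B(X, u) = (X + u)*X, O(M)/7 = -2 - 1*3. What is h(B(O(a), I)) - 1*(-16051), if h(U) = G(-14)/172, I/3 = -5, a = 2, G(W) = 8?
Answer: 690195/43 ≈ 16051.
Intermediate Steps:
O(M) = -35 (O(M) = 7*(-2 - 1*3) = 7*(-2 - 3) = 7*(-5) = -35)
I = -15 (I = 3*(-5) = -15)
B(X, u) = X*(X + u)
h(U) = 2/43 (h(U) = 8/172 = 8*(1/172) = 2/43)
h(B(O(a), I)) - 1*(-16051) = 2/43 - 1*(-16051) = 2/43 + 16051 = 690195/43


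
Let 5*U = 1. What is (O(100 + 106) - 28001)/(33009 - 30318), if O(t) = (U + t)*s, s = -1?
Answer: -2044/195 ≈ -10.482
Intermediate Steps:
U = ⅕ (U = (⅕)*1 = ⅕ ≈ 0.20000)
O(t) = -⅕ - t (O(t) = (⅕ + t)*(-1) = -⅕ - t)
(O(100 + 106) - 28001)/(33009 - 30318) = ((-⅕ - (100 + 106)) - 28001)/(33009 - 30318) = ((-⅕ - 1*206) - 28001)/2691 = ((-⅕ - 206) - 28001)*(1/2691) = (-1031/5 - 28001)*(1/2691) = -141036/5*1/2691 = -2044/195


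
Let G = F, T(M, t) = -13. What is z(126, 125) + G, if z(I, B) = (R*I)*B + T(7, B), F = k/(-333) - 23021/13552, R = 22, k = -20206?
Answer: 1563898243111/4512816 ≈ 3.4655e+5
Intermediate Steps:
F = 266165719/4512816 (F = -20206/(-333) - 23021/13552 = -20206*(-1/333) - 23021*1/13552 = 20206/333 - 23021/13552 = 266165719/4512816 ≈ 58.980)
z(I, B) = -13 + 22*B*I (z(I, B) = (22*I)*B - 13 = 22*B*I - 13 = -13 + 22*B*I)
G = 266165719/4512816 ≈ 58.980
z(126, 125) + G = (-13 + 22*125*126) + 266165719/4512816 = (-13 + 346500) + 266165719/4512816 = 346487 + 266165719/4512816 = 1563898243111/4512816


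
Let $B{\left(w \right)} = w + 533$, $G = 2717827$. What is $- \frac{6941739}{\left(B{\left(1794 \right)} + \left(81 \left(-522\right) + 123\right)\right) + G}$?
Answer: $- \frac{2313913}{892665} \approx -2.5921$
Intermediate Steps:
$B{\left(w \right)} = 533 + w$
$- \frac{6941739}{\left(B{\left(1794 \right)} + \left(81 \left(-522\right) + 123\right)\right) + G} = - \frac{6941739}{\left(\left(533 + 1794\right) + \left(81 \left(-522\right) + 123\right)\right) + 2717827} = - \frac{6941739}{\left(2327 + \left(-42282 + 123\right)\right) + 2717827} = - \frac{6941739}{\left(2327 - 42159\right) + 2717827} = - \frac{6941739}{-39832 + 2717827} = - \frac{6941739}{2677995} = \left(-6941739\right) \frac{1}{2677995} = - \frac{2313913}{892665}$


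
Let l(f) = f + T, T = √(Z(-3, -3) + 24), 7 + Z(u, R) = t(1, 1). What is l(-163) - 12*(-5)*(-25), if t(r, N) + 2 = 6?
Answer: -1663 + √21 ≈ -1658.4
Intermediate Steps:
t(r, N) = 4 (t(r, N) = -2 + 6 = 4)
Z(u, R) = -3 (Z(u, R) = -7 + 4 = -3)
T = √21 (T = √(-3 + 24) = √21 ≈ 4.5826)
l(f) = f + √21
l(-163) - 12*(-5)*(-25) = (-163 + √21) - 12*(-5)*(-25) = (-163 + √21) + 60*(-25) = (-163 + √21) - 1500 = -1663 + √21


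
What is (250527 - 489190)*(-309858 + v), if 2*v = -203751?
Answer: 196531104621/2 ≈ 9.8266e+10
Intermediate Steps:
v = -203751/2 (v = (1/2)*(-203751) = -203751/2 ≈ -1.0188e+5)
(250527 - 489190)*(-309858 + v) = (250527 - 489190)*(-309858 - 203751/2) = -238663*(-823467/2) = 196531104621/2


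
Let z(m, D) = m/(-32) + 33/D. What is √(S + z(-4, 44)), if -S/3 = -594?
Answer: √28526/4 ≈ 42.224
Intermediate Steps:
z(m, D) = 33/D - m/32 (z(m, D) = m*(-1/32) + 33/D = -m/32 + 33/D = 33/D - m/32)
S = 1782 (S = -3*(-594) = 1782)
√(S + z(-4, 44)) = √(1782 + (33/44 - 1/32*(-4))) = √(1782 + (33*(1/44) + ⅛)) = √(1782 + (¾ + ⅛)) = √(1782 + 7/8) = √(14263/8) = √28526/4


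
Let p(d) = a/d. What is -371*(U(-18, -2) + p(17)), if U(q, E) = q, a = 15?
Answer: 107961/17 ≈ 6350.6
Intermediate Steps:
p(d) = 15/d
-371*(U(-18, -2) + p(17)) = -371*(-18 + 15/17) = -371*(-291/17) = 107961/17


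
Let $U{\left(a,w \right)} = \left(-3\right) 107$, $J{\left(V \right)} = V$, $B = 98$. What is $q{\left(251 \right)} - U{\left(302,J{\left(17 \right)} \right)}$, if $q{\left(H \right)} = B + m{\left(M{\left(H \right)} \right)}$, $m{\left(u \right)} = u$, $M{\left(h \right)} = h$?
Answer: $670$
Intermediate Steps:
$U{\left(a,w \right)} = -321$
$q{\left(H \right)} = 98 + H$
$q{\left(251 \right)} - U{\left(302,J{\left(17 \right)} \right)} = \left(98 + 251\right) - -321 = 349 + 321 = 670$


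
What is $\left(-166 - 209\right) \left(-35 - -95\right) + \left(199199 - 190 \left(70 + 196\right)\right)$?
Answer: $126159$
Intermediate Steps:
$\left(-166 - 209\right) \left(-35 - -95\right) + \left(199199 - 190 \left(70 + 196\right)\right) = - 375 \left(-35 + 95\right) + \left(199199 - 190 \cdot 266\right) = \left(-375\right) 60 + \left(199199 - 50540\right) = -22500 + \left(199199 - 50540\right) = -22500 + 148659 = 126159$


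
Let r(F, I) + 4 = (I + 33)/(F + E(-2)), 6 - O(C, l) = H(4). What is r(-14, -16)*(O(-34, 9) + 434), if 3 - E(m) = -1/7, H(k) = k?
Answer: -46107/19 ≈ -2426.7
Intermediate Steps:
E(m) = 22/7 (E(m) = 3 - (-1)/7 = 3 - 1*(-⅐) = 3 + ⅐ = 22/7)
O(C, l) = 2 (O(C, l) = 6 - 1*4 = 6 - 4 = 2)
r(F, I) = -4 + (33 + I)/(22/7 + F) (r(F, I) = -4 + (I + 33)/(F + 22/7) = -4 + (33 + I)/(22/7 + F))
r(-14, -16)*(O(-34, 9) + 434) = ((143 - 28*(-14) + 7*(-16))/(22 + 7*(-14)))*(2 + 434) = ((143 + 392 - 112)/(22 - 98))*436 = (423/(-76))*436 = -1/76*423*436 = -423/76*436 = -46107/19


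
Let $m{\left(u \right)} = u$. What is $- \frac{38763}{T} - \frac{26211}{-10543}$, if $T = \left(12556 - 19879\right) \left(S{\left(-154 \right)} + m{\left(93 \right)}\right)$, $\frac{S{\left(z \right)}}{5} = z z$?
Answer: $\frac{7592959491426}{3054104600599} \approx 2.4861$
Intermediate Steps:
$S{\left(z \right)} = 5 z^{2}$ ($S{\left(z \right)} = 5 z z = 5 z^{2}$)
$T = -869042379$ ($T = \left(12556 - 19879\right) \left(5 \left(-154\right)^{2} + 93\right) = - 7323 \left(5 \cdot 23716 + 93\right) = - 7323 \left(118580 + 93\right) = \left(-7323\right) 118673 = -869042379$)
$- \frac{38763}{T} - \frac{26211}{-10543} = - \frac{38763}{-869042379} - \frac{26211}{-10543} = \left(-38763\right) \left(- \frac{1}{869042379}\right) - - \frac{26211}{10543} = \frac{12921}{289680793} + \frac{26211}{10543} = \frac{7592959491426}{3054104600599}$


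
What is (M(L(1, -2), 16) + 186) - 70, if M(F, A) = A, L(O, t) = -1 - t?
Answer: 132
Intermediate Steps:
(M(L(1, -2), 16) + 186) - 70 = (16 + 186) - 70 = 202 - 70 = 132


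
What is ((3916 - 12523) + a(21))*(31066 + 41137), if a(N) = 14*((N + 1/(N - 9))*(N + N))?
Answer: 273649370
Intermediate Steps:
a(N) = 28*N*(N + 1/(-9 + N)) (a(N) = 14*((N + 1/(-9 + N))*(2*N)) = 14*(2*N*(N + 1/(-9 + N))) = 28*N*(N + 1/(-9 + N)))
((3916 - 12523) + a(21))*(31066 + 41137) = ((3916 - 12523) + 28*21*(1 + 21² - 9*21)/(-9 + 21))*(31066 + 41137) = (-8607 + 28*21*(1 + 441 - 189)/12)*72203 = (-8607 + 28*21*(1/12)*253)*72203 = (-8607 + 12397)*72203 = 3790*72203 = 273649370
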